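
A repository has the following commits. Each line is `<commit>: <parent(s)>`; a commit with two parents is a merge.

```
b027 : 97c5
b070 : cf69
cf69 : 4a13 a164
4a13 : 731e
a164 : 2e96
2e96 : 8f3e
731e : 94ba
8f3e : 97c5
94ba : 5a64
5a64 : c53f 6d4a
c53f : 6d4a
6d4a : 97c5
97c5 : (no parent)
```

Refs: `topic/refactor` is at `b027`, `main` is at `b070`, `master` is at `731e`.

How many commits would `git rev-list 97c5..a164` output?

Reachable from a164: {2e96, 8f3e, 97c5, a164}.
Reachable from 97c5: {97c5}.
In a164's history but not 97c5's: {2e96, 8f3e, a164} — 3 commits.

3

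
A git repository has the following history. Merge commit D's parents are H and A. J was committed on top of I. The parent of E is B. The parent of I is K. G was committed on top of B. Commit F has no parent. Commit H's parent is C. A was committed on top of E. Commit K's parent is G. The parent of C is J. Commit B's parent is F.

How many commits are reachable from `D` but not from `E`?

8

Reachable from D: {A, B, C, D, E, F, G, H, I, J, K}.
Reachable from E: {B, E, F}.
In D's history but not E's: {A, C, D, G, H, I, J, K} — 8 commits.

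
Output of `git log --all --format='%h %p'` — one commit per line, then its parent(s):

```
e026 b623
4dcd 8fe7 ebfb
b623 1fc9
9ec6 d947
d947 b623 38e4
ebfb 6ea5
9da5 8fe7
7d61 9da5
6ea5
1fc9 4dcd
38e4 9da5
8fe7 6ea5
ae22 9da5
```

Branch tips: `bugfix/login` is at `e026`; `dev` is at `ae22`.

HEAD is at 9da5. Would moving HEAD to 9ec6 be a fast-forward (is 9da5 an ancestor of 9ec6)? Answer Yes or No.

A fast-forward from 9da5 to 9ec6 is possible iff 9da5 is an ancestor of 9ec6.
Ancestors of 9ec6: {1fc9, 38e4, 4dcd, 6ea5, 8fe7, 9da5, 9ec6, b623, d947, ebfb}.
9da5 is among them, so fast-forward is possible.

Yes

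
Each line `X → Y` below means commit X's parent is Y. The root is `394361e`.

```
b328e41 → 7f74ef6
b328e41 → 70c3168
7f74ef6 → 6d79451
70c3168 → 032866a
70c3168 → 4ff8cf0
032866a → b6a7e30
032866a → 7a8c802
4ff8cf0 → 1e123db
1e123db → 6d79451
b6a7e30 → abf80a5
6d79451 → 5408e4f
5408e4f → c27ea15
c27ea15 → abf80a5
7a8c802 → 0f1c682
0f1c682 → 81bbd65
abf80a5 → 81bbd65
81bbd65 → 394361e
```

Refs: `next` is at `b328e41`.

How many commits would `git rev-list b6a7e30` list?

4

Walking parent pointers from b6a7e30: reachable set = {394361e, 81bbd65, abf80a5, b6a7e30}.
That is 4 commits.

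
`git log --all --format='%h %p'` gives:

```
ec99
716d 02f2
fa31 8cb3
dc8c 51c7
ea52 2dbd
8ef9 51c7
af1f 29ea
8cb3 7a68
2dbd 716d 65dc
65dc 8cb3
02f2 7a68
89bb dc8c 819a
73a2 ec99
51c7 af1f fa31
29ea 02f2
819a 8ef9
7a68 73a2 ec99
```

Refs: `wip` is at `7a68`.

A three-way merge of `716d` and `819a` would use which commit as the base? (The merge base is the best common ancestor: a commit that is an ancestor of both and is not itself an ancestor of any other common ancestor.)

02f2

Ancestors of 716d: {02f2, 716d, 73a2, 7a68, ec99}.
Ancestors of 819a: {02f2, 29ea, 51c7, 73a2, 7a68, 819a, 8cb3, 8ef9, af1f, ec99, fa31}.
Common ancestors: {02f2, 73a2, 7a68, ec99}.
Among these, 02f2 is not an ancestor of any other common ancestor — it is the merge base.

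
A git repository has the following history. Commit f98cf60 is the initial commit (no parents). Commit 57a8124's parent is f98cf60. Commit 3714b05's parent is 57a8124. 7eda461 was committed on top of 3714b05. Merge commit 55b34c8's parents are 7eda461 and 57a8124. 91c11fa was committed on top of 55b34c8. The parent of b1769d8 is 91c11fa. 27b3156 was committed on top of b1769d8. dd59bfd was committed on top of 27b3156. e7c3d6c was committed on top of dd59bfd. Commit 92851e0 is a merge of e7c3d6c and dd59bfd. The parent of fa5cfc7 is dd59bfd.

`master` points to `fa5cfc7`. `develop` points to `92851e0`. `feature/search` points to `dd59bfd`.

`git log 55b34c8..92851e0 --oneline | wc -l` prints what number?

Reachable from 92851e0: {27b3156, 3714b05, 55b34c8, 57a8124, 7eda461, 91c11fa, 92851e0, b1769d8, dd59bfd, e7c3d6c, f98cf60}.
Reachable from 55b34c8: {3714b05, 55b34c8, 57a8124, 7eda461, f98cf60}.
In 92851e0's history but not 55b34c8's: {27b3156, 91c11fa, 92851e0, b1769d8, dd59bfd, e7c3d6c} — 6 commits.

6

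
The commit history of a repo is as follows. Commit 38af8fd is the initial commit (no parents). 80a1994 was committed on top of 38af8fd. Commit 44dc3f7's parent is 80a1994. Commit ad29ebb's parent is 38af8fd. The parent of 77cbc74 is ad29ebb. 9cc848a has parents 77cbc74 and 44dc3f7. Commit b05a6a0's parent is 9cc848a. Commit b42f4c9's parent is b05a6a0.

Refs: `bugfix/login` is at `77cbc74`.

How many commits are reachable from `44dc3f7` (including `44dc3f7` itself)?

3

Walking parent pointers from 44dc3f7: reachable set = {38af8fd, 44dc3f7, 80a1994}.
That is 3 commits.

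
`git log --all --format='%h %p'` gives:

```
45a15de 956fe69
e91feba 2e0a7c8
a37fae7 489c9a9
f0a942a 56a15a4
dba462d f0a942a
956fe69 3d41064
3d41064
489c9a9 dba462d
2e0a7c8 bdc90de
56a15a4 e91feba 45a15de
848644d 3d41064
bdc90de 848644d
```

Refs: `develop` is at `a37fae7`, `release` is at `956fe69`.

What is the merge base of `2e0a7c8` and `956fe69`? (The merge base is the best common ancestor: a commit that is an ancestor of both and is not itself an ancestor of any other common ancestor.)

Ancestors of 2e0a7c8: {2e0a7c8, 3d41064, 848644d, bdc90de}.
Ancestors of 956fe69: {3d41064, 956fe69}.
Common ancestors: {3d41064}.
The only common ancestor is 3d41064, so it is the merge base.

3d41064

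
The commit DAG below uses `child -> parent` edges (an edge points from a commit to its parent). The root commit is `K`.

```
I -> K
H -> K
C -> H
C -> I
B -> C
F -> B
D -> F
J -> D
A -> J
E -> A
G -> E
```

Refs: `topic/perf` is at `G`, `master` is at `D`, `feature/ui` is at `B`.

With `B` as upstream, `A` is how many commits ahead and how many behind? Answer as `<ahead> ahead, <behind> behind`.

Reachable from A: {A, B, C, D, F, H, I, J, K}.
Reachable from B: {B, C, H, I, K}.
Only in A's history (ahead): {A, D, F, J} — 4.
Only in B's history (behind): {} — 0.

4 ahead, 0 behind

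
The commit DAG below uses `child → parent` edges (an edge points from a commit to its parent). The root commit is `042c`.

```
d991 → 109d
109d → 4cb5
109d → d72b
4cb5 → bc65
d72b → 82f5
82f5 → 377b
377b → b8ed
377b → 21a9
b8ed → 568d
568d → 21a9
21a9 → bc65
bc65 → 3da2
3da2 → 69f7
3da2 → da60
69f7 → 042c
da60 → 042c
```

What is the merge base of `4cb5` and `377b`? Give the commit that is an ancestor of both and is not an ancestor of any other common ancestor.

bc65

Ancestors of 4cb5: {042c, 3da2, 4cb5, 69f7, bc65, da60}.
Ancestors of 377b: {042c, 21a9, 377b, 3da2, 568d, 69f7, b8ed, bc65, da60}.
Common ancestors: {042c, 3da2, 69f7, bc65, da60}.
Among these, bc65 is not an ancestor of any other common ancestor — it is the merge base.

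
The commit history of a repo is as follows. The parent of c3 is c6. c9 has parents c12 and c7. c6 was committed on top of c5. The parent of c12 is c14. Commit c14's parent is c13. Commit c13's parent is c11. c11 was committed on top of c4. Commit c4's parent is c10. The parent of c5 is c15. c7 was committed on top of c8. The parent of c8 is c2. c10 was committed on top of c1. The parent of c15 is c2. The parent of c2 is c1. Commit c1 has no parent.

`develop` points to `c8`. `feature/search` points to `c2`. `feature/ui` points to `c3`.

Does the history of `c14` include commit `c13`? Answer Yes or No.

Yes

Ancestors of c14 (commits reachable by following parents): {c1, c10, c11, c13, c14, c4}.
c13 is in that set, so it is an ancestor of c14.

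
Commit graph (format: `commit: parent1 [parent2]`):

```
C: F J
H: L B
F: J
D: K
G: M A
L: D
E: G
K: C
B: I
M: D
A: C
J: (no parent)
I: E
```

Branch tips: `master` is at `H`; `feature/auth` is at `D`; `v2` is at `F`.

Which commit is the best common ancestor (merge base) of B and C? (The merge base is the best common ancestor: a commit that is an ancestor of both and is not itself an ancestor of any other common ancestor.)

C

Ancestors of B: {A, B, C, D, E, F, G, I, J, K, M}.
Ancestors of C: {C, F, J}.
Common ancestors: {C, F, J}.
Among these, C is not an ancestor of any other common ancestor — it is the merge base.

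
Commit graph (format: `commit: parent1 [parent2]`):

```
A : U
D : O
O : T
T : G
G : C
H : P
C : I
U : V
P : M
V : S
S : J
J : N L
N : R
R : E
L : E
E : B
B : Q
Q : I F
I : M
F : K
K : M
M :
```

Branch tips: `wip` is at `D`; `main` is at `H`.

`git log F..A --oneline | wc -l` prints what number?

12

Reachable from A: {A, B, E, F, I, J, K, L, M, N, Q, R, S, U, V}.
Reachable from F: {F, K, M}.
In A's history but not F's: {A, B, E, I, J, L, N, Q, R, S, U, V} — 12 commits.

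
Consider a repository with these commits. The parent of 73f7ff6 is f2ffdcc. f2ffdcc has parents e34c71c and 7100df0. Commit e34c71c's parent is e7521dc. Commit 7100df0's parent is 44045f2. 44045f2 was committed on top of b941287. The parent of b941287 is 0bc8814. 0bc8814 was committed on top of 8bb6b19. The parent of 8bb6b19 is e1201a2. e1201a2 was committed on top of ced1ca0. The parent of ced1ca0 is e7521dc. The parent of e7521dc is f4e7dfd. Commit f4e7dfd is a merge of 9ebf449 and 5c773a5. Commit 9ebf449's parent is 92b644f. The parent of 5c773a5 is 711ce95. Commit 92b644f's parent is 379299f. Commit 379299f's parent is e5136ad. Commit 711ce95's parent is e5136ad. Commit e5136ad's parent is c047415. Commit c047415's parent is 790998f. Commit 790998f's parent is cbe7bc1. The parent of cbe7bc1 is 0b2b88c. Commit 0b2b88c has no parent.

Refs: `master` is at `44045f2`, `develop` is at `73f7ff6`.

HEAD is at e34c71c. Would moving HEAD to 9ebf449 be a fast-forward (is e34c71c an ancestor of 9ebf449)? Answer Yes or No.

A fast-forward from e34c71c to 9ebf449 is possible iff e34c71c is an ancestor of 9ebf449.
Ancestors of 9ebf449: {0b2b88c, 379299f, 790998f, 92b644f, 9ebf449, c047415, cbe7bc1, e5136ad}.
e34c71c is not among them, so fast-forward is not possible.

No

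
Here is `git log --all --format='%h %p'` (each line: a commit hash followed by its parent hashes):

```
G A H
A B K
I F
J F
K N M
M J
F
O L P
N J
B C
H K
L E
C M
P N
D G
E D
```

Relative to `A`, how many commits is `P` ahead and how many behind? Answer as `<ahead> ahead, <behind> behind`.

1 ahead, 5 behind

Reachable from P: {F, J, N, P}.
Reachable from A: {A, B, C, F, J, K, M, N}.
Only in P's history (ahead): {P} — 1.
Only in A's history (behind): {A, B, C, K, M} — 5.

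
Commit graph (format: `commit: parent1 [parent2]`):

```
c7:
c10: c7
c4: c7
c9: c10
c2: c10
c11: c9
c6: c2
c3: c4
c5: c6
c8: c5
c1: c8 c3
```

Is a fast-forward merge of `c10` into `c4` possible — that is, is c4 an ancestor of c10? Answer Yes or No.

No

A fast-forward from c4 to c10 is possible iff c4 is an ancestor of c10.
Ancestors of c10: {c10, c7}.
c4 is not among them, so fast-forward is not possible.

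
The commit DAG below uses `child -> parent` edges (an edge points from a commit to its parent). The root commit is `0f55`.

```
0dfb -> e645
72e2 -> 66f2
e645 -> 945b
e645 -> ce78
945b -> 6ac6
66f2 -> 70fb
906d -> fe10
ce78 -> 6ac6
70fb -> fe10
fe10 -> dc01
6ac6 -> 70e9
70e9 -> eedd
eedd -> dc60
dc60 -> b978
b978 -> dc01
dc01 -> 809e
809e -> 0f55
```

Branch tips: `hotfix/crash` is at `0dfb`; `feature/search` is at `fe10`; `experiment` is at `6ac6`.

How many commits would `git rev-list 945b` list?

Walking parent pointers from 945b: reachable set = {0f55, 6ac6, 70e9, 809e, 945b, b978, dc01, dc60, eedd}.
That is 9 commits.

9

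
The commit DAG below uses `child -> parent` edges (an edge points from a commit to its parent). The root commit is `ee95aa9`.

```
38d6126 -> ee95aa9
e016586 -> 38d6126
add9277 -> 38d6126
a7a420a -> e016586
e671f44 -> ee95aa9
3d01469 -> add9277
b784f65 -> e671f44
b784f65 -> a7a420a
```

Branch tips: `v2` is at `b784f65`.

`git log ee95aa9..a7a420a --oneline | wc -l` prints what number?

3

Reachable from a7a420a: {38d6126, a7a420a, e016586, ee95aa9}.
Reachable from ee95aa9: {ee95aa9}.
In a7a420a's history but not ee95aa9's: {38d6126, a7a420a, e016586} — 3 commits.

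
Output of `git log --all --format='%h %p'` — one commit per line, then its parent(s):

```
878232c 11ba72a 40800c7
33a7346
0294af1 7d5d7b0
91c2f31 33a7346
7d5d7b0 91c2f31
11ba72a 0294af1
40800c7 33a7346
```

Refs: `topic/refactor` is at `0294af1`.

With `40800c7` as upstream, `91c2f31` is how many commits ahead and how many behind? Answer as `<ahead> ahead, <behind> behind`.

Reachable from 91c2f31: {33a7346, 91c2f31}.
Reachable from 40800c7: {33a7346, 40800c7}.
Only in 91c2f31's history (ahead): {91c2f31} — 1.
Only in 40800c7's history (behind): {40800c7} — 1.

1 ahead, 1 behind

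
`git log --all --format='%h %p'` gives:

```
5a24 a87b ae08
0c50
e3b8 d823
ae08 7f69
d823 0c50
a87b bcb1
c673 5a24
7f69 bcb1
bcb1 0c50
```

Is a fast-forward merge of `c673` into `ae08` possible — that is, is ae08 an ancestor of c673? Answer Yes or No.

A fast-forward from ae08 to c673 is possible iff ae08 is an ancestor of c673.
Ancestors of c673: {0c50, 5a24, 7f69, a87b, ae08, bcb1, c673}.
ae08 is among them, so fast-forward is possible.

Yes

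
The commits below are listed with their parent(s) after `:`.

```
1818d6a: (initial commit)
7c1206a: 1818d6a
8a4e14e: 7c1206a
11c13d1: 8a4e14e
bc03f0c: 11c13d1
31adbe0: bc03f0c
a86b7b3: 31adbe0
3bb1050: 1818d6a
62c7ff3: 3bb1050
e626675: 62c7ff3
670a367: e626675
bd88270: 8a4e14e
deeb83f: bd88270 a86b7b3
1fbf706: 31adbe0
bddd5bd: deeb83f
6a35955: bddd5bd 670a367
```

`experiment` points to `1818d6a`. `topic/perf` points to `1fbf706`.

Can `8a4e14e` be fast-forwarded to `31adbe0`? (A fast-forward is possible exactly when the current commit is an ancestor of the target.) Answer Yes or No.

Yes

A fast-forward from 8a4e14e to 31adbe0 is possible iff 8a4e14e is an ancestor of 31adbe0.
Ancestors of 31adbe0: {11c13d1, 1818d6a, 31adbe0, 7c1206a, 8a4e14e, bc03f0c}.
8a4e14e is among them, so fast-forward is possible.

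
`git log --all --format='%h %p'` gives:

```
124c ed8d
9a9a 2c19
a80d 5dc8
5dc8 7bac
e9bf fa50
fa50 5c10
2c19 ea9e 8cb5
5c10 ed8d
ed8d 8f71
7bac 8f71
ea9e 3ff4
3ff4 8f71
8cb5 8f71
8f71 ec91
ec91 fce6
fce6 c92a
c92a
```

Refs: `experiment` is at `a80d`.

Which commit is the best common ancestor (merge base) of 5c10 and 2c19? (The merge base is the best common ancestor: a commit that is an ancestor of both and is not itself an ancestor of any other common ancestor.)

Ancestors of 5c10: {5c10, 8f71, c92a, ec91, ed8d, fce6}.
Ancestors of 2c19: {2c19, 3ff4, 8cb5, 8f71, c92a, ea9e, ec91, fce6}.
Common ancestors: {8f71, c92a, ec91, fce6}.
Among these, 8f71 is not an ancestor of any other common ancestor — it is the merge base.

8f71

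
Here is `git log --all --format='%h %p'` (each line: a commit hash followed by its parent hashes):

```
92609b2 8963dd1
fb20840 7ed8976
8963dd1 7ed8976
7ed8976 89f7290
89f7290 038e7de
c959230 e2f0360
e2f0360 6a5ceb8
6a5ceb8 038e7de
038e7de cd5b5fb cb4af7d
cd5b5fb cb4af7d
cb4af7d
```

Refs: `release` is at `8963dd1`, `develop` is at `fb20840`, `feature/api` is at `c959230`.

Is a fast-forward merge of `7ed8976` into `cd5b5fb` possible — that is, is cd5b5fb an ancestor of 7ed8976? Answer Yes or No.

A fast-forward from cd5b5fb to 7ed8976 is possible iff cd5b5fb is an ancestor of 7ed8976.
Ancestors of 7ed8976: {038e7de, 7ed8976, 89f7290, cb4af7d, cd5b5fb}.
cd5b5fb is among them, so fast-forward is possible.

Yes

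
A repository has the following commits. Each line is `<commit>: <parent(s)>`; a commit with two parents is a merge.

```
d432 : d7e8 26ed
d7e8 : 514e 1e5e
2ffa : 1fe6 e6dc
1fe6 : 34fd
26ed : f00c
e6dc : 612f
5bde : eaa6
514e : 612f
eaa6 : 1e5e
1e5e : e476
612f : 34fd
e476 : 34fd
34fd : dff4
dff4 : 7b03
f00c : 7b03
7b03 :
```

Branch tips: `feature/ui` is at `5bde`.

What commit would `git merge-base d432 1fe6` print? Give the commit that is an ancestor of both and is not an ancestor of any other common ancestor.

Ancestors of d432: {1e5e, 26ed, 34fd, 514e, 612f, 7b03, d432, d7e8, dff4, e476, f00c}.
Ancestors of 1fe6: {1fe6, 34fd, 7b03, dff4}.
Common ancestors: {34fd, 7b03, dff4}.
Among these, 34fd is not an ancestor of any other common ancestor — it is the merge base.

34fd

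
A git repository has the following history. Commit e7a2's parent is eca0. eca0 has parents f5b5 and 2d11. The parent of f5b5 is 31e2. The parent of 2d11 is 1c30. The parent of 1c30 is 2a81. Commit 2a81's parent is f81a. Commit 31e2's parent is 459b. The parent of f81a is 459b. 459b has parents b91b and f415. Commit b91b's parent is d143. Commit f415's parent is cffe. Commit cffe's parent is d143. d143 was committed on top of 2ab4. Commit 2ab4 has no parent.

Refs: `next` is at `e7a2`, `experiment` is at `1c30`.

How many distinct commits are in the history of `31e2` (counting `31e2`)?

Walking parent pointers from 31e2: reachable set = {2ab4, 31e2, 459b, b91b, cffe, d143, f415}.
That is 7 commits.

7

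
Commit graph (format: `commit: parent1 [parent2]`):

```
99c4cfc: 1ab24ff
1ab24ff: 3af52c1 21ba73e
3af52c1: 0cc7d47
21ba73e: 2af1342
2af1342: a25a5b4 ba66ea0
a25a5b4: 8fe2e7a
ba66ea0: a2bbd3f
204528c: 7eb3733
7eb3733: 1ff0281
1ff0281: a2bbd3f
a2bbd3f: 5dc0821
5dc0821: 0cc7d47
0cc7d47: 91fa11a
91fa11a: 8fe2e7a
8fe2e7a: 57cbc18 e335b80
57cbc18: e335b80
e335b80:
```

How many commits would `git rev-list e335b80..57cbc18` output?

1

Reachable from 57cbc18: {57cbc18, e335b80}.
Reachable from e335b80: {e335b80}.
In 57cbc18's history but not e335b80's: {57cbc18} — 1 commit.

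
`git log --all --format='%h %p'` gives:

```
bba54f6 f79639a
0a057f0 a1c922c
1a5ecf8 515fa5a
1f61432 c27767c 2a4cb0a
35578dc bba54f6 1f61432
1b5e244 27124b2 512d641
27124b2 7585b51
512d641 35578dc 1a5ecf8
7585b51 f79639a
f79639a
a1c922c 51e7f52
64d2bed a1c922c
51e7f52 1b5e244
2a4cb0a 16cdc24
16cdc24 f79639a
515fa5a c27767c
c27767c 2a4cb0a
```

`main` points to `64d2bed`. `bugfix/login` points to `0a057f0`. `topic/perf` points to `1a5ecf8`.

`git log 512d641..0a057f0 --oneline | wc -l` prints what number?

Reachable from 0a057f0: {0a057f0, 16cdc24, 1a5ecf8, 1b5e244, 1f61432, 27124b2, 2a4cb0a, 35578dc, 512d641, 515fa5a, 51e7f52, 7585b51, a1c922c, bba54f6, c27767c, f79639a}.
Reachable from 512d641: {16cdc24, 1a5ecf8, 1f61432, 2a4cb0a, 35578dc, 512d641, 515fa5a, bba54f6, c27767c, f79639a}.
In 0a057f0's history but not 512d641's: {0a057f0, 1b5e244, 27124b2, 51e7f52, 7585b51, a1c922c} — 6 commits.

6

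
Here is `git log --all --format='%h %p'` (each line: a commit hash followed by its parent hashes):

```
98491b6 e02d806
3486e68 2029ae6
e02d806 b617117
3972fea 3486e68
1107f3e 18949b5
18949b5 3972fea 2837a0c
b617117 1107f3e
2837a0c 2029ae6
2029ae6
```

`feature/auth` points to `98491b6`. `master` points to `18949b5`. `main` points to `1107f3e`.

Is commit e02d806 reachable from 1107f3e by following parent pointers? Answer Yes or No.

No

Ancestors of 1107f3e: {1107f3e, 18949b5, 2029ae6, 2837a0c, 3486e68, 3972fea}.
e02d806 is not in that set, so it is not an ancestor of 1107f3e.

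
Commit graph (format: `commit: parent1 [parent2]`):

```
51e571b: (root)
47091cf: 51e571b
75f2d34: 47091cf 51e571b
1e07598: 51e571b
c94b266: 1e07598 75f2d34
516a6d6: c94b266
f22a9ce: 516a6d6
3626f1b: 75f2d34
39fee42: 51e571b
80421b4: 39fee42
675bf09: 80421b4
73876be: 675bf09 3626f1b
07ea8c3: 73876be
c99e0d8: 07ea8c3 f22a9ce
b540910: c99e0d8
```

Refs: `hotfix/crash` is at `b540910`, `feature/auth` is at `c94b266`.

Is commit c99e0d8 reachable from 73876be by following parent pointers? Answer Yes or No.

Ancestors of 73876be: {3626f1b, 39fee42, 47091cf, 51e571b, 675bf09, 73876be, 75f2d34, 80421b4}.
c99e0d8 is not in that set, so it is not an ancestor of 73876be.

No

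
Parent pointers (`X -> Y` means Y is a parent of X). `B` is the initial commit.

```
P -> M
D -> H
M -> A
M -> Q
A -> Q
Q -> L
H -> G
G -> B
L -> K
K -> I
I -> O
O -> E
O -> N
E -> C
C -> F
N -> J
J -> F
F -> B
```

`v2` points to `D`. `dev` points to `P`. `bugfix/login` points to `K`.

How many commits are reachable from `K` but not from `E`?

5

Reachable from K: {B, C, E, F, I, J, K, N, O}.
Reachable from E: {B, C, E, F}.
In K's history but not E's: {I, J, K, N, O} — 5 commits.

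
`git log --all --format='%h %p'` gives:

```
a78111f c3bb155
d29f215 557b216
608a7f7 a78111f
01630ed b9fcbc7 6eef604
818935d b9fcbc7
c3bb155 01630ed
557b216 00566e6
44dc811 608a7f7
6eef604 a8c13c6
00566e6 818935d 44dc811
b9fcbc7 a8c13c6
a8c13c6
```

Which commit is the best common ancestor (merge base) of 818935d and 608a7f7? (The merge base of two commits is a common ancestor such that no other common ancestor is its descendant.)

b9fcbc7

Ancestors of 818935d: {818935d, a8c13c6, b9fcbc7}.
Ancestors of 608a7f7: {01630ed, 608a7f7, 6eef604, a78111f, a8c13c6, b9fcbc7, c3bb155}.
Common ancestors: {a8c13c6, b9fcbc7}.
Among these, b9fcbc7 is not an ancestor of any other common ancestor — it is the merge base.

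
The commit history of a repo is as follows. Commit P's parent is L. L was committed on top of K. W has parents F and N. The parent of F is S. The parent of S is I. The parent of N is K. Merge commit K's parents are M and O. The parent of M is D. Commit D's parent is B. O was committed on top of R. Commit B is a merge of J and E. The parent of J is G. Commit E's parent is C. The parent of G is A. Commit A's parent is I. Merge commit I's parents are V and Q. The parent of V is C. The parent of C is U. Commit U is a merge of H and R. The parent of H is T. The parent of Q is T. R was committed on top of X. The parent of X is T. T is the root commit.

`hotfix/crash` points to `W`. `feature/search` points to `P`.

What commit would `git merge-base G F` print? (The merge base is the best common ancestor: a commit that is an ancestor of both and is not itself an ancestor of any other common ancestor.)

Ancestors of G: {A, C, G, H, I, Q, R, T, U, V, X}.
Ancestors of F: {C, F, H, I, Q, R, S, T, U, V, X}.
Common ancestors: {C, H, I, Q, R, T, U, V, X}.
Among these, I is not an ancestor of any other common ancestor — it is the merge base.

I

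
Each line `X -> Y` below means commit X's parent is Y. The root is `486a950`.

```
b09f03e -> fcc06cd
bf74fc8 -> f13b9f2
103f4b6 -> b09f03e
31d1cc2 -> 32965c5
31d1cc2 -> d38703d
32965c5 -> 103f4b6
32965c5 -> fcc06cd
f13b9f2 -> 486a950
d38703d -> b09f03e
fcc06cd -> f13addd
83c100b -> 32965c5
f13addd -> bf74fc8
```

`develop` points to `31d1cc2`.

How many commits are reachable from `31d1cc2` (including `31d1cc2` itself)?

Walking parent pointers from 31d1cc2: reachable set = {103f4b6, 31d1cc2, 32965c5, 486a950, b09f03e, bf74fc8, d38703d, f13addd, f13b9f2, fcc06cd}.
That is 10 commits.

10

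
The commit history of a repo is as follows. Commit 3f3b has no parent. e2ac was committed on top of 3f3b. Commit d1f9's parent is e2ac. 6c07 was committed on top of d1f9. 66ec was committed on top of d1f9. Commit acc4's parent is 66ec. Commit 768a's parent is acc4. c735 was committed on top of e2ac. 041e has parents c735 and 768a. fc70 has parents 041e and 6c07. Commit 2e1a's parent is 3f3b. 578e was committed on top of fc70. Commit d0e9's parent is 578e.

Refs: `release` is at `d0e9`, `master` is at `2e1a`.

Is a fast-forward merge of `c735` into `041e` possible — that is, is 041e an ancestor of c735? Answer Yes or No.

No

A fast-forward from 041e to c735 is possible iff 041e is an ancestor of c735.
Ancestors of c735: {3f3b, c735, e2ac}.
041e is not among them, so fast-forward is not possible.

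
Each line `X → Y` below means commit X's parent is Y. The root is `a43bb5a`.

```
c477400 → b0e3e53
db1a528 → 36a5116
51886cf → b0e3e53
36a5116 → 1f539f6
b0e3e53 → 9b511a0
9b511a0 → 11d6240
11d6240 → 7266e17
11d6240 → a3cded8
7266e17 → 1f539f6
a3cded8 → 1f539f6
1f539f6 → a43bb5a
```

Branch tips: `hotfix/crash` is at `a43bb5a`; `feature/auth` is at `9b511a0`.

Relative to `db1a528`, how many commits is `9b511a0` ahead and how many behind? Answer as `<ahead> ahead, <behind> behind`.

Reachable from 9b511a0: {11d6240, 1f539f6, 7266e17, 9b511a0, a3cded8, a43bb5a}.
Reachable from db1a528: {1f539f6, 36a5116, a43bb5a, db1a528}.
Only in 9b511a0's history (ahead): {11d6240, 7266e17, 9b511a0, a3cded8} — 4.
Only in db1a528's history (behind): {36a5116, db1a528} — 2.

4 ahead, 2 behind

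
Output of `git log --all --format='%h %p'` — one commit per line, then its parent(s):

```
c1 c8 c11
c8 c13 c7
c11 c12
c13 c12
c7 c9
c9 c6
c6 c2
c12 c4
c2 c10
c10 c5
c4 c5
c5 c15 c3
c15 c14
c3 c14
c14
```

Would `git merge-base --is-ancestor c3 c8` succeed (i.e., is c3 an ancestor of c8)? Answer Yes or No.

Ancestors of c8 (commits reachable by following parents): {c10, c12, c13, c14, c15, c2, c3, c4, c5, c6, c7, c8, c9}.
c3 is in that set, so it is an ancestor of c8.

Yes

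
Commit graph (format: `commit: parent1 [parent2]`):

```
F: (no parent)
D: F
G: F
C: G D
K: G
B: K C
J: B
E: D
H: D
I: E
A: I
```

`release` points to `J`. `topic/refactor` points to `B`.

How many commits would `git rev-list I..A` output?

Reachable from A: {A, D, E, F, I}.
Reachable from I: {D, E, F, I}.
In A's history but not I's: {A} — 1 commit.

1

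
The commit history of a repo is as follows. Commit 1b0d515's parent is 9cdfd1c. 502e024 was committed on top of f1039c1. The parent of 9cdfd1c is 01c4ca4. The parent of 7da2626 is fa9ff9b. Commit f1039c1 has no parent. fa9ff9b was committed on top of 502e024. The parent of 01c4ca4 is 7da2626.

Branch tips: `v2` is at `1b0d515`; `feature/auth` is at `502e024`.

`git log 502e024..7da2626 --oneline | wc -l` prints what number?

2

Reachable from 7da2626: {502e024, 7da2626, f1039c1, fa9ff9b}.
Reachable from 502e024: {502e024, f1039c1}.
In 7da2626's history but not 502e024's: {7da2626, fa9ff9b} — 2 commits.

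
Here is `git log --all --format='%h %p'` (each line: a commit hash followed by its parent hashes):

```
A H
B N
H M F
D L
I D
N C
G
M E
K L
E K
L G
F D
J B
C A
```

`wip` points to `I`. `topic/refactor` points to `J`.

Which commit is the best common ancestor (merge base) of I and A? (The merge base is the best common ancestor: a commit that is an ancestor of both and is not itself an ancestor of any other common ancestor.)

Ancestors of I: {D, G, I, L}.
Ancestors of A: {A, D, E, F, G, H, K, L, M}.
Common ancestors: {D, G, L}.
Among these, D is not an ancestor of any other common ancestor — it is the merge base.

D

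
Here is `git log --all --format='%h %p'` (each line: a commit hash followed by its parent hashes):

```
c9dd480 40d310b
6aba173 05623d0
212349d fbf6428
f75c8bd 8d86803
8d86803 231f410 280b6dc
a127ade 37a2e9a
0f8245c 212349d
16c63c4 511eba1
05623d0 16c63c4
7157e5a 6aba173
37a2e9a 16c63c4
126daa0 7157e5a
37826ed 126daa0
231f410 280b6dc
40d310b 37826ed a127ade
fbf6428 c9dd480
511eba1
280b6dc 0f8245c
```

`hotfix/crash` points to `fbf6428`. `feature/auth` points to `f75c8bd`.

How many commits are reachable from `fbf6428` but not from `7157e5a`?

7

Reachable from fbf6428: {05623d0, 126daa0, 16c63c4, 37826ed, 37a2e9a, 40d310b, 511eba1, 6aba173, 7157e5a, a127ade, c9dd480, fbf6428}.
Reachable from 7157e5a: {05623d0, 16c63c4, 511eba1, 6aba173, 7157e5a}.
In fbf6428's history but not 7157e5a's: {126daa0, 37826ed, 37a2e9a, 40d310b, a127ade, c9dd480, fbf6428} — 7 commits.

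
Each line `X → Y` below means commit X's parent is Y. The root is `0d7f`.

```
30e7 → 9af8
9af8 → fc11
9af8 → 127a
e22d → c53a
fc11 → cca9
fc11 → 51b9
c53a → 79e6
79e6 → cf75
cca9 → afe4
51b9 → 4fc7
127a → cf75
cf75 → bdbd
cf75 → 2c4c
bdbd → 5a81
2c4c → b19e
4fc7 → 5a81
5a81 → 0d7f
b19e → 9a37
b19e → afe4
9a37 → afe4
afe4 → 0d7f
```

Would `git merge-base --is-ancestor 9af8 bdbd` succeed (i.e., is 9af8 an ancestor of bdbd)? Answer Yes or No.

Ancestors of bdbd: {0d7f, 5a81, bdbd}.
9af8 is not in that set, so it is not an ancestor of bdbd.

No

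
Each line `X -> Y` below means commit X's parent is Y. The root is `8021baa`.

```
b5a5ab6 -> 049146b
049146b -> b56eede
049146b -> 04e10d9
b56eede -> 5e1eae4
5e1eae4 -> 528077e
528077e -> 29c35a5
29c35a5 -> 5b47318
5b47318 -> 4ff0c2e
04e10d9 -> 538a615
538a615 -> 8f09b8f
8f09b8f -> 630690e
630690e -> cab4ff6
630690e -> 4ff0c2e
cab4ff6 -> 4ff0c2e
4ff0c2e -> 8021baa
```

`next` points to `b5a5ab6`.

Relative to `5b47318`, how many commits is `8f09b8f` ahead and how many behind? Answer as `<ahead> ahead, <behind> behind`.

3 ahead, 1 behind

Reachable from 8f09b8f: {4ff0c2e, 630690e, 8021baa, 8f09b8f, cab4ff6}.
Reachable from 5b47318: {4ff0c2e, 5b47318, 8021baa}.
Only in 8f09b8f's history (ahead): {630690e, 8f09b8f, cab4ff6} — 3.
Only in 5b47318's history (behind): {5b47318} — 1.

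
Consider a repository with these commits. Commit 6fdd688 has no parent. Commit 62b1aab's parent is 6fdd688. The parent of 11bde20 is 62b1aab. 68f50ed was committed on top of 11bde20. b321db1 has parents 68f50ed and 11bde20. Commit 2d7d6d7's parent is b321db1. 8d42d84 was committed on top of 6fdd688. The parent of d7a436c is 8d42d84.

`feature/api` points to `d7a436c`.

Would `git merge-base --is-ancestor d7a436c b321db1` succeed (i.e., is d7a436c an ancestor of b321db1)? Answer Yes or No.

Ancestors of b321db1: {11bde20, 62b1aab, 68f50ed, 6fdd688, b321db1}.
d7a436c is not in that set, so it is not an ancestor of b321db1.

No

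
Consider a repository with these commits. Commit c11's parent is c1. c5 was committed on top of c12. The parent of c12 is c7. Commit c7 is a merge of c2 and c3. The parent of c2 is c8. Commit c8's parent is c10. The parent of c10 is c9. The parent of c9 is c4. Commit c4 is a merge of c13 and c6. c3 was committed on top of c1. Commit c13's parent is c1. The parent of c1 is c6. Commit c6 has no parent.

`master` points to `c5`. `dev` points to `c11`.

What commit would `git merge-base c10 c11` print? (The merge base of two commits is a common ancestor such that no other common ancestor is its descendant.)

Ancestors of c10: {c1, c10, c13, c4, c6, c9}.
Ancestors of c11: {c1, c11, c6}.
Common ancestors: {c1, c6}.
Among these, c1 is not an ancestor of any other common ancestor — it is the merge base.

c1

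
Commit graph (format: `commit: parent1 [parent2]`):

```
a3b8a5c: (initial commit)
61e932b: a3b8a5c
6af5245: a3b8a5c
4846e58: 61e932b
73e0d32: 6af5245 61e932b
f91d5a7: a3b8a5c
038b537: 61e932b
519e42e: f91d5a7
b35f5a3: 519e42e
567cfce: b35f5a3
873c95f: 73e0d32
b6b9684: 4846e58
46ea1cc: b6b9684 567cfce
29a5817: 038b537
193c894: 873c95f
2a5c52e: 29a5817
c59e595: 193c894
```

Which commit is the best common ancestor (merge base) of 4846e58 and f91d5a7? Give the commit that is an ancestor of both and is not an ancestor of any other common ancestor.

Ancestors of 4846e58: {4846e58, 61e932b, a3b8a5c}.
Ancestors of f91d5a7: {a3b8a5c, f91d5a7}.
Common ancestors: {a3b8a5c}.
The only common ancestor is a3b8a5c, so it is the merge base.

a3b8a5c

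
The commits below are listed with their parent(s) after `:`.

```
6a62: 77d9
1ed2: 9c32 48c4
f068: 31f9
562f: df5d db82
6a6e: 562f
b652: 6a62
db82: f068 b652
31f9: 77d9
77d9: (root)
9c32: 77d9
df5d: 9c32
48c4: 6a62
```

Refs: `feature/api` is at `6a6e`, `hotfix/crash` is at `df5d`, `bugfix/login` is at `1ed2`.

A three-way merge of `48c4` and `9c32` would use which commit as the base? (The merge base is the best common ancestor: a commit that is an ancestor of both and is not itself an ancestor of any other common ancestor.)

Ancestors of 48c4: {48c4, 6a62, 77d9}.
Ancestors of 9c32: {77d9, 9c32}.
Common ancestors: {77d9}.
The only common ancestor is 77d9, so it is the merge base.

77d9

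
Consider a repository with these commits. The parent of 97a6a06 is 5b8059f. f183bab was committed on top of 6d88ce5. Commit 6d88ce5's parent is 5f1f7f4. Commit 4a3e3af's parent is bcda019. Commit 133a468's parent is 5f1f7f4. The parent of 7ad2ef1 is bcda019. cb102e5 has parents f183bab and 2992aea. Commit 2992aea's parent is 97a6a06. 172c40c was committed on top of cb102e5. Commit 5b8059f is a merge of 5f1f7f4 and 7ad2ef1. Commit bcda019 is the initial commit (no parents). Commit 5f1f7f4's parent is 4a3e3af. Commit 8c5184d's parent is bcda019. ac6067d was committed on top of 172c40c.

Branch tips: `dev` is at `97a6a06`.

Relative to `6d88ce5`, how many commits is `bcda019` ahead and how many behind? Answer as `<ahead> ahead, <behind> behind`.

0 ahead, 3 behind

Reachable from bcda019: {bcda019}.
Reachable from 6d88ce5: {4a3e3af, 5f1f7f4, 6d88ce5, bcda019}.
Only in bcda019's history (ahead): {} — 0.
Only in 6d88ce5's history (behind): {4a3e3af, 5f1f7f4, 6d88ce5} — 3.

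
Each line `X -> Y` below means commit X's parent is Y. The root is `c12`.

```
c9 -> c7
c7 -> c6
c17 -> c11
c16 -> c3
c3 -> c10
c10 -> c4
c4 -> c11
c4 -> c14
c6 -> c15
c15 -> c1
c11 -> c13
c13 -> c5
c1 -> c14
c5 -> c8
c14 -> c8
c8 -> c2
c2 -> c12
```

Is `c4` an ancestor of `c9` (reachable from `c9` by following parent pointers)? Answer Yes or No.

Ancestors of c9: {c1, c12, c14, c15, c2, c6, c7, c8, c9}.
c4 is not in that set, so it is not an ancestor of c9.

No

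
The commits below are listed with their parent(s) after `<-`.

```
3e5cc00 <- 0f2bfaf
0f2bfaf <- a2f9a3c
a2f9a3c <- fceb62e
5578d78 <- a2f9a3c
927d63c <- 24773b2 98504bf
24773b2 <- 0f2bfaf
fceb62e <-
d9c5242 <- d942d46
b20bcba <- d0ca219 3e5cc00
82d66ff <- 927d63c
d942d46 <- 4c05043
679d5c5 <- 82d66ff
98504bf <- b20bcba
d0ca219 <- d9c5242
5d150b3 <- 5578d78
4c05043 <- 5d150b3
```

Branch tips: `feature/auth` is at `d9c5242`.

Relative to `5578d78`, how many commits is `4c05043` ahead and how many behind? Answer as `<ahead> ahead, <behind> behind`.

2 ahead, 0 behind

Reachable from 4c05043: {4c05043, 5578d78, 5d150b3, a2f9a3c, fceb62e}.
Reachable from 5578d78: {5578d78, a2f9a3c, fceb62e}.
Only in 4c05043's history (ahead): {4c05043, 5d150b3} — 2.
Only in 5578d78's history (behind): {} — 0.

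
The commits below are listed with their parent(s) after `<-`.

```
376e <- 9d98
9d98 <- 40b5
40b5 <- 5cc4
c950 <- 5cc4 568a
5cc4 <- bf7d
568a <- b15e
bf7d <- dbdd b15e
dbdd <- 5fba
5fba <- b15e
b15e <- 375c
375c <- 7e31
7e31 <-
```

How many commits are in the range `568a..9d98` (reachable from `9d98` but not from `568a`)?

6

Reachable from 9d98: {375c, 40b5, 5cc4, 5fba, 7e31, 9d98, b15e, bf7d, dbdd}.
Reachable from 568a: {375c, 568a, 7e31, b15e}.
In 9d98's history but not 568a's: {40b5, 5cc4, 5fba, 9d98, bf7d, dbdd} — 6 commits.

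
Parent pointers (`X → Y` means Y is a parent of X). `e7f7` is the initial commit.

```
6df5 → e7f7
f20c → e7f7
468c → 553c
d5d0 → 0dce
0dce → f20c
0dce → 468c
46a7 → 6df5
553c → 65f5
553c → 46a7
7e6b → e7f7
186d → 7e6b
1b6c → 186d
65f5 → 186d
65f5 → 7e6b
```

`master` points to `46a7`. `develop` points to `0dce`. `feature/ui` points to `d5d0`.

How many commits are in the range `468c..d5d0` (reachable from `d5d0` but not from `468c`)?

Reachable from d5d0: {0dce, 186d, 468c, 46a7, 553c, 65f5, 6df5, 7e6b, d5d0, e7f7, f20c}.
Reachable from 468c: {186d, 468c, 46a7, 553c, 65f5, 6df5, 7e6b, e7f7}.
In d5d0's history but not 468c's: {0dce, d5d0, f20c} — 3 commits.

3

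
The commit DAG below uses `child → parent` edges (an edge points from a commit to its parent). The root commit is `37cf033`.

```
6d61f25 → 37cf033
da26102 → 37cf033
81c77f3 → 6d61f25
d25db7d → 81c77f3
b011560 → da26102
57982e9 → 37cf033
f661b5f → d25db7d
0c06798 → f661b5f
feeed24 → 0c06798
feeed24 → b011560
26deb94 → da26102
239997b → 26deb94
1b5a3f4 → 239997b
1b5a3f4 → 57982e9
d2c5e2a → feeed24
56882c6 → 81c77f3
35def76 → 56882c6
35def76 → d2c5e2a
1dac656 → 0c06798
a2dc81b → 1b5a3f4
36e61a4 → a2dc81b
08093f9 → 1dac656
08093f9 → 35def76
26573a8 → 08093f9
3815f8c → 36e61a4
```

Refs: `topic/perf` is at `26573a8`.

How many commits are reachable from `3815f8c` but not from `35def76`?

7

Reachable from 3815f8c: {1b5a3f4, 239997b, 26deb94, 36e61a4, 37cf033, 3815f8c, 57982e9, a2dc81b, da26102}.
Reachable from 35def76: {0c06798, 35def76, 37cf033, 56882c6, 6d61f25, 81c77f3, b011560, d25db7d, d2c5e2a, da26102, f661b5f, feeed24}.
In 3815f8c's history but not 35def76's: {1b5a3f4, 239997b, 26deb94, 36e61a4, 3815f8c, 57982e9, a2dc81b} — 7 commits.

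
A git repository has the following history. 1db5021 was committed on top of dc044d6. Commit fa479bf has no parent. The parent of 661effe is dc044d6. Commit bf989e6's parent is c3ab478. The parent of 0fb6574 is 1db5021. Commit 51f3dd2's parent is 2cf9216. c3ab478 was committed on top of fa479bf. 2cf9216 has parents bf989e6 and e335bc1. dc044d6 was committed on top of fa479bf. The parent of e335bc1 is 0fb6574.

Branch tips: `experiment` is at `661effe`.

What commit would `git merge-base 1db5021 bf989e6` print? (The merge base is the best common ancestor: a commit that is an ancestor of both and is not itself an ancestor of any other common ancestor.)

fa479bf

Ancestors of 1db5021: {1db5021, dc044d6, fa479bf}.
Ancestors of bf989e6: {bf989e6, c3ab478, fa479bf}.
Common ancestors: {fa479bf}.
The only common ancestor is fa479bf, so it is the merge base.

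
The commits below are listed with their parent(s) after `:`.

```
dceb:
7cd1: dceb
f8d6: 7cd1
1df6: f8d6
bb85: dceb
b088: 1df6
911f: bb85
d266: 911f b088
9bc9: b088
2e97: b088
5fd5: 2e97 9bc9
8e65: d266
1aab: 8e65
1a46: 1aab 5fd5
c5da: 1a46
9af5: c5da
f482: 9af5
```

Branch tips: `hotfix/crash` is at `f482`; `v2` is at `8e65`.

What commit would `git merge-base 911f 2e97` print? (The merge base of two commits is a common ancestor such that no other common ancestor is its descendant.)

Ancestors of 911f: {911f, bb85, dceb}.
Ancestors of 2e97: {1df6, 2e97, 7cd1, b088, dceb, f8d6}.
Common ancestors: {dceb}.
The only common ancestor is dceb, so it is the merge base.

dceb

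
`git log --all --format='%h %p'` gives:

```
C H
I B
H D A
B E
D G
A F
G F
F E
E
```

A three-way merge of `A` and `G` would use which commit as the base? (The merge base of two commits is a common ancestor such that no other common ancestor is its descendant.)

F

Ancestors of A: {A, E, F}.
Ancestors of G: {E, F, G}.
Common ancestors: {E, F}.
Among these, F is not an ancestor of any other common ancestor — it is the merge base.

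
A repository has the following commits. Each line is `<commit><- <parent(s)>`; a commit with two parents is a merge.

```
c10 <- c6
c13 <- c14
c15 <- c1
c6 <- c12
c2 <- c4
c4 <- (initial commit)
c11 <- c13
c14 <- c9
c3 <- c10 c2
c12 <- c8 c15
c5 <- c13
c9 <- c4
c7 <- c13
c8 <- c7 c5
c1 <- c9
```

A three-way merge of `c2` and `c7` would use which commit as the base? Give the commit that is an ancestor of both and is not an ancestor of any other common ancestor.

c4

Ancestors of c2: {c2, c4}.
Ancestors of c7: {c13, c14, c4, c7, c9}.
Common ancestors: {c4}.
The only common ancestor is c4, so it is the merge base.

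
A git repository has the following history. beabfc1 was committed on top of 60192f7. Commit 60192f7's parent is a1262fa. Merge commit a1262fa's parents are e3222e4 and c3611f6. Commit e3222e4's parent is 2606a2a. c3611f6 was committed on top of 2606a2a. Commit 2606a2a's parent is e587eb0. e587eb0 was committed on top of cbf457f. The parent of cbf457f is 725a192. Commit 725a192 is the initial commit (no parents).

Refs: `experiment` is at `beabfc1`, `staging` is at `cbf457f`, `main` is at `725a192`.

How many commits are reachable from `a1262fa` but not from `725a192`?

6

Reachable from a1262fa: {2606a2a, 725a192, a1262fa, c3611f6, cbf457f, e3222e4, e587eb0}.
Reachable from 725a192: {725a192}.
In a1262fa's history but not 725a192's: {2606a2a, a1262fa, c3611f6, cbf457f, e3222e4, e587eb0} — 6 commits.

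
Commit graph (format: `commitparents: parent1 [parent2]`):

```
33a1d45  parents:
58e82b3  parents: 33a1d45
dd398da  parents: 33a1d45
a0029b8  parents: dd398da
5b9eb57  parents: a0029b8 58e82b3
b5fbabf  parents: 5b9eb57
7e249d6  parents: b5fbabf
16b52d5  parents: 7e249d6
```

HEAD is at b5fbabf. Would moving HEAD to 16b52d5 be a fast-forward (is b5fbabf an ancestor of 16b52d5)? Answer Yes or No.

A fast-forward from b5fbabf to 16b52d5 is possible iff b5fbabf is an ancestor of 16b52d5.
Ancestors of 16b52d5: {16b52d5, 33a1d45, 58e82b3, 5b9eb57, 7e249d6, a0029b8, b5fbabf, dd398da}.
b5fbabf is among them, so fast-forward is possible.

Yes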